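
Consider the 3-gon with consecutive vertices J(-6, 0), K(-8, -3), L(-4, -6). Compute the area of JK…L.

9

Apply Gauss's area formula: 2A = Σ (x_i·y_{i+1} − x_{i+1}·y_i), indices taken mod 3.
J→K: (-6)(-3) − (-8)(0) = 18
K→L: (-8)(-6) − (-4)(-3) = 36
L→J: (-4)(0) − (-6)(-6) = -36
Σ = 18
Area = |Σ|/2 = 9.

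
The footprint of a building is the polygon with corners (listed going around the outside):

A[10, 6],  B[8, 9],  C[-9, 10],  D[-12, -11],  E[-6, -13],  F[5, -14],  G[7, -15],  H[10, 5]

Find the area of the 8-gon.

Apply the shoelace (surveyor's) formula: 2A = Σ (x_i·y_{i+1} − x_{i+1}·y_i), indices taken mod 8.
Σ = (42) + (161) + (219) + (90) + (149) + (23) + (185) + (10) = 879
Area = |Σ|/2 = 439.5.

439.5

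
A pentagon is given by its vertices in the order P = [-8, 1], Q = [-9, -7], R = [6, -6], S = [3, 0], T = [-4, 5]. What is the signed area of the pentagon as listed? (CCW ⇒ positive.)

Apply the shoelace formula: 2A = Σ (x_i·y_{i+1} − x_{i+1}·y_i), indices taken mod 5.
Cross-terms: 65, 96, 18, 15, 36  ⇒  Σ = 230
Signed area = Σ/2 = 115 (positive ⇒ counter-clockwise traversal).

115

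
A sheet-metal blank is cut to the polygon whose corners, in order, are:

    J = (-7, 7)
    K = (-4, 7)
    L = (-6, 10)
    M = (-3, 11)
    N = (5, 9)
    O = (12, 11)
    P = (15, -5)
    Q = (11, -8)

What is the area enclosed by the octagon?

229.5

Σ = (-21) + (2) + (-36) + (-82) + (-53) + (-225) + (-65) + (21) = -459
Area = |Σ|/2 = 229.5.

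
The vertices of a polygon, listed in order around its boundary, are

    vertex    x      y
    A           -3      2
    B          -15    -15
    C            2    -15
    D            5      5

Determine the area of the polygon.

220

Apply the shoelace formula: 2A = Σ (x_i·y_{i+1} − x_{i+1}·y_i), indices taken mod 4.
A→B: (-3)(-15) − (-15)(2) = 75
B→C: (-15)(-15) − (2)(-15) = 255
C→D: (2)(5) − (5)(-15) = 85
D→A: (5)(2) − (-3)(5) = 25
Σ = 440
Area = |Σ|/2 = 220.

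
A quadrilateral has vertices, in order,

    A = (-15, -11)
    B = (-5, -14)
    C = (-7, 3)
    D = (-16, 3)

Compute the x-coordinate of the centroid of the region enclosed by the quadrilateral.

Apply Gauss's area formula. First the cross-terms c_i = x_i·y_{i+1} − x_{i+1}·y_i:
  155, -113, 27, 221  ⇒  2A = 290, A = 145.
Then Σ (x_i + x_{i+1})·c_i = -9216, so x̄ = -9216 / (6·145) = -1536/145.

-1536/145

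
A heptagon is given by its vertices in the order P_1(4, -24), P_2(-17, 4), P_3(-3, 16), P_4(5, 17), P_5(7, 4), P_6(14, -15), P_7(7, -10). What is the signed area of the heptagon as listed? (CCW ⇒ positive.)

-603

Cross-terms: -392, -260, -131, -99, -161, -35, -128  ⇒  Σ = -1206
Signed area = Σ/2 = -603 (negative ⇒ clockwise traversal).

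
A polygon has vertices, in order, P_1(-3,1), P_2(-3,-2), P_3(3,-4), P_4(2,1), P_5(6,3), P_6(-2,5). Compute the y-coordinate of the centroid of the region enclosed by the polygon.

24/29

Apply the surveyor's formula. First the cross-terms c_i = x_i·y_{i+1} − x_{i+1}·y_i:
  9, 18, 11, 0, 36, 13  ⇒  2A = 87, A = 43.5.
Then Σ (y_i + y_{i+1})·c_i = 216, so ȳ = 216 / (6·43.5) = 24/29.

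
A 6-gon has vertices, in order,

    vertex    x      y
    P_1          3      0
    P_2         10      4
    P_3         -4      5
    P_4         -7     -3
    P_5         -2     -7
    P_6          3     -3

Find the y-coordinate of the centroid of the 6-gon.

Apply the shoelace (surveyor's) formula. First the cross-terms c_i = x_i·y_{i+1} − x_{i+1}·y_i:
  12, 66, 47, 43, 27, 9  ⇒  2A = 204, A = 102.
Then Σ (y_i + y_{i+1})·c_i = 9, so ȳ = 9 / (6·102) = 1/68.

1/68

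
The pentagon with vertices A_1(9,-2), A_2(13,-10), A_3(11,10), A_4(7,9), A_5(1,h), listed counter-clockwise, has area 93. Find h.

The doubled signed area Σ (x_i y_{i+1} − x_{i+1} y_i) is linear in h.
With h=0 it equals 194; the coefficient of h is -2 (from the two edges through A_5).
So -2·h + 194 = 2·93 = 186 ⇒ h = 4.

4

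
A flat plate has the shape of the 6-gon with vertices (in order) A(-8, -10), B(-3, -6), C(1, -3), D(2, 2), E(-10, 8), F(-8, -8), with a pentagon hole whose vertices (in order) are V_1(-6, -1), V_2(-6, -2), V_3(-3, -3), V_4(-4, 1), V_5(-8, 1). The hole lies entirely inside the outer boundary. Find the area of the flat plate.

108

Outer boundary:
Apply the shoelace formula: 2A = Σ (x_i·y_{i+1} − x_{i+1}·y_i), indices taken mod 6.
Σ = (18) + (15) + (8) + (36) + (144) + (16) = 237
Area = |Σ|/2 = 118.5.
Hole:
Apply the shoelace (surveyor's) formula: 2A = Σ (x_i·y_{i+1} − x_{i+1}·y_i), indices taken mod 5.
Cross-terms: 6, 12, -15, 4, 14  ⇒  Σ = 21
Area = |Σ|/2 = 10.5.
Net area = 118.5 − 10.5 = 108.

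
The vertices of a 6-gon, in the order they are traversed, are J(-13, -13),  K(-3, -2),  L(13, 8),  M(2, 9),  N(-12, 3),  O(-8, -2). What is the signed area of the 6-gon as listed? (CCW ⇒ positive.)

Σ = (-13) + (2) + (101) + (114) + (48) + (78) = 330
Signed area = Σ/2 = 165 (positive ⇒ counter-clockwise traversal).

165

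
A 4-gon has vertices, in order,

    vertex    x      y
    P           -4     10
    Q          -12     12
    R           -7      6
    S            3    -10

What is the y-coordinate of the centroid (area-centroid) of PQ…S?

796/189

Apply the surveyor's formula. First the cross-terms c_i = x_i·y_{i+1} − x_{i+1}·y_i:
  72, 12, 52, -10  ⇒  2A = 126, A = 63.
Then Σ (y_i + y_{i+1})·c_i = 1592, so ȳ = 1592 / (6·63) = 796/189.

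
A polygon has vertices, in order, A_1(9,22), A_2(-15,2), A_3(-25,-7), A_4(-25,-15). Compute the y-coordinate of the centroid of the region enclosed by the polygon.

Apply the shoelace formula. First the cross-terms c_i = x_i·y_{i+1} − x_{i+1}·y_i:
  348, 155, 200, -415  ⇒  2A = 288, A = 144.
Then Σ (y_i + y_{i+1})·c_i = 272, so ȳ = 272 / (6·144) = 17/54.

17/54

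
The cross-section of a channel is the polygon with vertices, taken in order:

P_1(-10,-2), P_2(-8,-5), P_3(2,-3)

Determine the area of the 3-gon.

Apply the shoelace (surveyor's) formula: 2A = Σ (x_i·y_{i+1} − x_{i+1}·y_i), indices taken mod 3.
Cross-terms: 34, 34, -34  ⇒  Σ = 34
Area = |Σ|/2 = 17.

17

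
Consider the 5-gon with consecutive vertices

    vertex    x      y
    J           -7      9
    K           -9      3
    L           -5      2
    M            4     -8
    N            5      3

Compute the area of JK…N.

J→K: (-7)(3) − (-9)(9) = 60
K→L: (-9)(2) − (-5)(3) = -3
L→M: (-5)(-8) − (4)(2) = 32
M→N: (4)(3) − (5)(-8) = 52
N→J: (5)(9) − (-7)(3) = 66
Σ = 207
Area = |Σ|/2 = 103.5.

103.5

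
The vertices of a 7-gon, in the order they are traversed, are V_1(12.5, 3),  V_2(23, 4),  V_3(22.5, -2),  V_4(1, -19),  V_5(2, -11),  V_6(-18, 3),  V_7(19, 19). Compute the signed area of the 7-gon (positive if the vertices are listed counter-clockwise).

-662.5

Apply the shoelace (surveyor's) formula: 2A = Σ (x_i·y_{i+1} − x_{i+1}·y_i), indices taken mod 7.
Σ = (-19) + (-136) + (-425.5) + (27) + (-192) + (-399) + (-180.5) = -1325
Signed area = Σ/2 = -662.5 (negative ⇒ clockwise traversal).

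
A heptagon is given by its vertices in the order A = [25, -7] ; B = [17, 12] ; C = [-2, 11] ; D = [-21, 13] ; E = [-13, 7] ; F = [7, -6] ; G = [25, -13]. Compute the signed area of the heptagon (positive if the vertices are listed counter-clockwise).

Σ = (419) + (211) + (205) + (22) + (29) + (59) + (150) = 1095
Signed area = Σ/2 = 547.5 (positive ⇒ counter-clockwise traversal).

547.5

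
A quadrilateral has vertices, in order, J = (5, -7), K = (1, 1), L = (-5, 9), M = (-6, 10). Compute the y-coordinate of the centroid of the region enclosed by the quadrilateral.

20/11

Apply Gauss's area formula. First the cross-terms c_i = x_i·y_{i+1} − x_{i+1}·y_i:
  12, 14, 4, -8  ⇒  2A = 22, A = 11.
Then Σ (y_i + y_{i+1})·c_i = 120, so ȳ = 120 / (6·11) = 20/11.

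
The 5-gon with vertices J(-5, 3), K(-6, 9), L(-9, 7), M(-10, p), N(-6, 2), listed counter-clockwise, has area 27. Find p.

The doubled signed area Σ (x_i y_{i+1} − x_{i+1} y_i) is linear in p.
With p=0 it equals 54; the coefficient of p is -3 (from the two edges through M).
So -3·p + 54 = 2·27 = 54 ⇒ p = 0.

0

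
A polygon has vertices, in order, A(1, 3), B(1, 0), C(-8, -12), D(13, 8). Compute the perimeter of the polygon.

|AB| = √((0)² + (-3)²) = √9 = 3
|BC| = √((-9)² + (-12)²) = √225 = 15
|CD| = √((21)² + (20)²) = √841 = 29
|DA| = √((-12)² + (-5)²) = √169 = 13
Perimeter = 3 + 15 + 29 + 13 = 60.

60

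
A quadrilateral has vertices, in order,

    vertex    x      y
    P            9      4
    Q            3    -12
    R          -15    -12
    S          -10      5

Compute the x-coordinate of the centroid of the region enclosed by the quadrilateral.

-764/231

Apply the shoelace (surveyor's) formula. First the cross-terms c_i = x_i·y_{i+1} − x_{i+1}·y_i:
  -120, -216, -195, -85  ⇒  2A = -616, A = -308.
Then Σ (x_i + x_{i+1})·c_i = 6112, so x̄ = 6112 / (6·(-308)) = -764/231.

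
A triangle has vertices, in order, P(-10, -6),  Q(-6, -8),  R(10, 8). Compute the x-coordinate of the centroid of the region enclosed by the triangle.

Apply Gauss's area formula. First the cross-terms c_i = x_i·y_{i+1} − x_{i+1}·y_i:
  44, 32, 20  ⇒  2A = 96, A = 48.
Then Σ (x_i + x_{i+1})·c_i = -576, so x̄ = -576 / (6·48) = -2.

-2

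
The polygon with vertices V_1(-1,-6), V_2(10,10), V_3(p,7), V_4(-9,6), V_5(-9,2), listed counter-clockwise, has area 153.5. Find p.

The doubled signed area Σ (x_i y_{i+1} − x_{i+1} y_i) is linear in p.
With p=0 it equals 275; the coefficient of p is -4 (from the two edges through V_3).
So -4·p + 275 = 2·153.5 = 307 ⇒ p = -8.

-8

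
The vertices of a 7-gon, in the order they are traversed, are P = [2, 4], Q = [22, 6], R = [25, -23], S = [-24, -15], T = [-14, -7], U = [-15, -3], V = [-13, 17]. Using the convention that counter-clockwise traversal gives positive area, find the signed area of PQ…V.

P→Q: (2)(6) − (22)(4) = -76
Q→R: (22)(-23) − (25)(6) = -656
R→S: (25)(-15) − (-24)(-23) = -927
S→T: (-24)(-7) − (-14)(-15) = -42
T→U: (-14)(-3) − (-15)(-7) = -63
U→V: (-15)(17) − (-13)(-3) = -294
V→P: (-13)(4) − (2)(17) = -86
Σ = -2144
Signed area = Σ/2 = -1072 (negative ⇒ clockwise traversal).

-1072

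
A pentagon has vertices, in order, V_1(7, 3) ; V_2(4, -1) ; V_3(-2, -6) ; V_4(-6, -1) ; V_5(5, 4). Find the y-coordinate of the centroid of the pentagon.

Apply the shoelace (surveyor's) formula. First the cross-terms c_i = x_i·y_{i+1} − x_{i+1}·y_i:
  -19, -26, -34, -19, -13  ⇒  2A = -111, A = -55.5.
Then Σ (y_i + y_{i+1})·c_i = 234, so ȳ = 234 / (6·(-55.5)) = -26/37.

-26/37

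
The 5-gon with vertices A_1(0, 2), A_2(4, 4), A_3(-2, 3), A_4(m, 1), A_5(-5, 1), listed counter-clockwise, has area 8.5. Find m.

-6

Write out the shoelace sum; only the two edges meeting at A_4 involve m:
2·Area = [((-2)·1 − m·3) + (m·1 − (-5)·1)] + 2
       = -2·m + 5 = 17
⇒ m = -6.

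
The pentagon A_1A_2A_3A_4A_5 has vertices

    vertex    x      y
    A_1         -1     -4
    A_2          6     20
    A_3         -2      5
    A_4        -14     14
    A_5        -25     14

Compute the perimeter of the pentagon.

98

|A_1A_2| = √((7)² + (24)²) = √625 = 25
|A_2A_3| = √((-8)² + (-15)²) = √289 = 17
|A_3A_4| = √((-12)² + (9)²) = √225 = 15
|A_4A_5| = √((-11)² + (0)²) = √121 = 11
|A_5A_1| = √((24)² + (-18)²) = √900 = 30
Perimeter = 25 + 17 + 15 + 11 + 30 = 98.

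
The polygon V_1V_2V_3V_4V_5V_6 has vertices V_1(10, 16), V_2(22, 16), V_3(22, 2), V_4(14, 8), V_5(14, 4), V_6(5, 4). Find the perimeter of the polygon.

|V_1V_2| = √((12)² + (0)²) = √144 = 12
|V_2V_3| = √((0)² + (-14)²) = √196 = 14
|V_3V_4| = √((-8)² + (6)²) = √100 = 10
|V_4V_5| = √((0)² + (-4)²) = √16 = 4
|V_5V_6| = √((-9)² + (0)²) = √81 = 9
|V_6V_1| = √((5)² + (12)²) = √169 = 13
Perimeter = 12 + 14 + 10 + 4 + 9 + 13 = 62.

62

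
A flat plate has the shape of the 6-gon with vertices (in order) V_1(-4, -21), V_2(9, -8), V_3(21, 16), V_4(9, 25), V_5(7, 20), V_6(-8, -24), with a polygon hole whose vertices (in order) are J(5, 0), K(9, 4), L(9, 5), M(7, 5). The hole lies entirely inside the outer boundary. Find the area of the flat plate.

484.5

Outer boundary:
Apply Gauss's area formula: 2A = Σ (x_i·y_{i+1} − x_{i+1}·y_i), indices taken mod 6.
Σ = (221) + (312) + (381) + (5) + (-8) + (72) = 983
Area = |Σ|/2 = 491.5.
Hole:
Apply Gauss's area formula: 2A = Σ (x_i·y_{i+1} − x_{i+1}·y_i), indices taken mod 4.
Σ = (20) + (9) + (10) + (-25) = 14
Area = |Σ|/2 = 7.
Net area = 491.5 − 7 = 484.5.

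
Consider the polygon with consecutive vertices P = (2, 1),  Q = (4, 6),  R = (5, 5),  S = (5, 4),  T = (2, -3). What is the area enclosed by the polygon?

11

Σ = (8) + (-10) + (-5) + (-23) + (8) = -22
Area = |Σ|/2 = 11.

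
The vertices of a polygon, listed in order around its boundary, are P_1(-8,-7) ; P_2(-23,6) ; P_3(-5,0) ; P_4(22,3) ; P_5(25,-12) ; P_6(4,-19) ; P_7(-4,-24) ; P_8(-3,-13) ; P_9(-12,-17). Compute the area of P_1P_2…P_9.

Cross-terms: -209, 30, -15, -339, -427, -172, -20, -105, -52  ⇒  Σ = -1309
Area = |Σ|/2 = 654.5.

654.5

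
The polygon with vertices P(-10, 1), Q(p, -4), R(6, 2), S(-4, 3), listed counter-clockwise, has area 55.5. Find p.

Write out the shoelace sum; only the two edges meeting at Q involve p:
2·Area = [((-10)·(-4) − p·1) + (p·2 − 6·(-4))] + 52
       = 1·p + 116 = 111
⇒ p = -5.

-5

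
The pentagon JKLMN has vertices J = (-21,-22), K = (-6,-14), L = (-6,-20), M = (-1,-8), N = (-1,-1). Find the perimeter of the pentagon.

|JK| = √((15)² + (8)²) = √289 = 17
|KL| = √((0)² + (-6)²) = √36 = 6
|LM| = √((5)² + (12)²) = √169 = 13
|MN| = √((0)² + (7)²) = √49 = 7
|NJ| = √((-20)² + (-21)²) = √841 = 29
Perimeter = 17 + 6 + 13 + 7 + 29 = 72.

72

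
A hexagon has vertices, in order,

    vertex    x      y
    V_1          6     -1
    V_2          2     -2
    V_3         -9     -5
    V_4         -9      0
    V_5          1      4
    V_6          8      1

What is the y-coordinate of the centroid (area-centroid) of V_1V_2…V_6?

-38/123

Apply Gauss's area formula. First the cross-terms c_i = x_i·y_{i+1} − x_{i+1}·y_i:
  -10, -28, -45, -36, -31, -14  ⇒  2A = -164, A = -82.
Then Σ (y_i + y_{i+1})·c_i = 152, so ȳ = 152 / (6·(-82)) = -38/123.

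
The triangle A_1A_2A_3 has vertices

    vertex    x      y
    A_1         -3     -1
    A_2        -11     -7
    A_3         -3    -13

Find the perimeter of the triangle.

32

|A_1A_2| = √((-8)² + (-6)²) = √100 = 10
|A_2A_3| = √((8)² + (-6)²) = √100 = 10
|A_3A_1| = √((0)² + (12)²) = √144 = 12
Perimeter = 10 + 10 + 12 = 32.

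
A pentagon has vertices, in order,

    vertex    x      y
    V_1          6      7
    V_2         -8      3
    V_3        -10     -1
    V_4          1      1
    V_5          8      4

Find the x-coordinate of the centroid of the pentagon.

-113/131

Apply the shoelace (surveyor's) formula. First the cross-terms c_i = x_i·y_{i+1} − x_{i+1}·y_i:
  74, 38, -9, -4, 32  ⇒  2A = 131, A = 65.5.
Then Σ (x_i + x_{i+1})·c_i = -339, so x̄ = -339 / (6·65.5) = -113/131.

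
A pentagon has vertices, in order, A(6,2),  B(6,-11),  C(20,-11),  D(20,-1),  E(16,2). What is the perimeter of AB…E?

52

|AB| = √((0)² + (-13)²) = √169 = 13
|BC| = √((14)² + (0)²) = √196 = 14
|CD| = √((0)² + (10)²) = √100 = 10
|DE| = √((-4)² + (3)²) = √25 = 5
|EA| = √((-10)² + (0)²) = √100 = 10
Perimeter = 13 + 14 + 10 + 5 + 10 = 52.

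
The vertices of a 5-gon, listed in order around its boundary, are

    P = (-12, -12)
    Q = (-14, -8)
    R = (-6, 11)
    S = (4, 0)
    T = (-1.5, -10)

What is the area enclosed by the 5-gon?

230

Apply the shoelace (surveyor's) formula: 2A = Σ (x_i·y_{i+1} − x_{i+1}·y_i), indices taken mod 5.
P→Q: (-12)(-8) − (-14)(-12) = -72
Q→R: (-14)(11) − (-6)(-8) = -202
R→S: (-6)(0) − (4)(11) = -44
S→T: (4)(-10) − (-1.5)(0) = -40
T→P: (-1.5)(-12) − (-12)(-10) = -102
Σ = -460
Area = |Σ|/2 = 230.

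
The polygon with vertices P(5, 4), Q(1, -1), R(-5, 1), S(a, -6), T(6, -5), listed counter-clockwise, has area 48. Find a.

1

The doubled signed area Σ (x_i y_{i+1} − x_{i+1} y_i) is linear in a.
With a=0 it equals 102; the coefficient of a is -6 (from the two edges through S).
So -6·a + 102 = 2·48 = 96 ⇒ a = 1.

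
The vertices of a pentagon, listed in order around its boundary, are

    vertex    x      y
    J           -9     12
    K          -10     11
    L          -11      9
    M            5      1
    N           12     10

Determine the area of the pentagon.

Σ = (21) + (31) + (-56) + (38) + (234) = 268
Area = |Σ|/2 = 134.

134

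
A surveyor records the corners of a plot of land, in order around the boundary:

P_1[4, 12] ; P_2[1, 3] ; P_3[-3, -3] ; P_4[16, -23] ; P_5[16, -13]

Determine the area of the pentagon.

Apply the surveyor's formula: 2A = Σ (x_i·y_{i+1} − x_{i+1}·y_i), indices taken mod 5.
P_1→P_2: (4)(3) − (1)(12) = 0
P_2→P_3: (1)(-3) − (-3)(3) = 6
P_3→P_4: (-3)(-23) − (16)(-3) = 117
P_4→P_5: (16)(-13) − (16)(-23) = 160
P_5→P_1: (16)(12) − (4)(-13) = 244
Σ = 527
Area = |Σ|/2 = 263.5.

263.5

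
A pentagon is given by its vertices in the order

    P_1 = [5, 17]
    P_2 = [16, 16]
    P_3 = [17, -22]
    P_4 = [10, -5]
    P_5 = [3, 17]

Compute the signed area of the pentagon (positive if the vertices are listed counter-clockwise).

Cross-terms: -192, -624, 135, 185, -34  ⇒  Σ = -530
Signed area = Σ/2 = -265 (negative ⇒ clockwise traversal).

-265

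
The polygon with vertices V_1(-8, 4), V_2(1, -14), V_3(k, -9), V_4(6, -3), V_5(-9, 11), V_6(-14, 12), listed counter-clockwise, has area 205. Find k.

12

The doubled signed area Σ (x_i y_{i+1} − x_{i+1} y_i) is linear in k.
With k=0 it equals 278; the coefficient of k is 11 (from the two edges through V_3).
So 11·k + 278 = 2·205 = 410 ⇒ k = 12.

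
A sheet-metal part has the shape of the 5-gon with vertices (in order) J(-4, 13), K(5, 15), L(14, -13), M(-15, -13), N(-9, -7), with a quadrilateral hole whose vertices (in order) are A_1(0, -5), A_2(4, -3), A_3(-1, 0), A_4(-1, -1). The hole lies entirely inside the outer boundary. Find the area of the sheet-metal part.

455.5

Outer boundary:
Apply the shoelace formula: 2A = Σ (x_i·y_{i+1} − x_{i+1}·y_i), indices taken mod 5.
Σ = (-125) + (-275) + (-377) + (-12) + (-145) = -934
Area = |Σ|/2 = 467.
Hole:
Cross-terms: 20, -3, 1, 5  ⇒  Σ = 23
Area = |Σ|/2 = 11.5.
Net area = 467 − 11.5 = 455.5.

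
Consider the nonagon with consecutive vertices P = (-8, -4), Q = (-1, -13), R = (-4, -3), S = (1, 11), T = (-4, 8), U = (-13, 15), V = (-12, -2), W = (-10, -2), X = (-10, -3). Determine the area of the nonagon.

171

Σ = (100) + (-49) + (-41) + (52) + (44) + (206) + (4) + (10) + (16) = 342
Area = |Σ|/2 = 171.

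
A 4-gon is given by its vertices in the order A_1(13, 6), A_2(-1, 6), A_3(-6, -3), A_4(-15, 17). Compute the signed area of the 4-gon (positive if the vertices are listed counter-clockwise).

-167.5

Apply Gauss's area formula: 2A = Σ (x_i·y_{i+1} − x_{i+1}·y_i), indices taken mod 4.
Σ = (84) + (39) + (-147) + (-311) = -335
Signed area = Σ/2 = -167.5 (negative ⇒ clockwise traversal).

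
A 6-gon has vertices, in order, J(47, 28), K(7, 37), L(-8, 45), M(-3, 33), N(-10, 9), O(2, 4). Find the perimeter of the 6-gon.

160

|JK| = √((-40)² + (9)²) = √1681 = 41
|KL| = √((-15)² + (8)²) = √289 = 17
|LM| = √((5)² + (-12)²) = √169 = 13
|MN| = √((-7)² + (-24)²) = √625 = 25
|NO| = √((12)² + (-5)²) = √169 = 13
|OJ| = √((45)² + (24)²) = √2601 = 51
Perimeter = 41 + 17 + 13 + 25 + 13 + 51 = 160.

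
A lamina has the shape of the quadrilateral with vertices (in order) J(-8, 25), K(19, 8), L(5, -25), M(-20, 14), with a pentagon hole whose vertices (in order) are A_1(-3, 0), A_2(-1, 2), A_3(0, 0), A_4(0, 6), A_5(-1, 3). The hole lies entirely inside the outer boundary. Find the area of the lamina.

931.5

Outer boundary:
Apply the shoelace (surveyor's) formula: 2A = Σ (x_i·y_{i+1} − x_{i+1}·y_i), indices taken mod 4.
Cross-terms: -539, -515, -430, -388  ⇒  Σ = -1872
Area = |Σ|/2 = 936.
Hole:
Apply the shoelace formula: 2A = Σ (x_i·y_{i+1} − x_{i+1}·y_i), indices taken mod 5.
Cross-terms: -6, 0, 0, 6, 9  ⇒  Σ = 9
Area = |Σ|/2 = 4.5.
Net area = 936 − 4.5 = 931.5.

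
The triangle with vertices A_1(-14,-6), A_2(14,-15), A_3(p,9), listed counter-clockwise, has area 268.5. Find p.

-1

The doubled signed area Σ (x_i y_{i+1} − x_{i+1} y_i) is linear in p.
With p=0 it equals 546; the coefficient of p is 9 (from the two edges through A_3).
So 9·p + 546 = 2·268.5 = 537 ⇒ p = -1.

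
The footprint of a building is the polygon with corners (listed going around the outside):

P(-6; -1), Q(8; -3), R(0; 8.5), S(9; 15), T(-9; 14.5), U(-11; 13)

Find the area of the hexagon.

207.25

Apply the shoelace (surveyor's) formula: 2A = Σ (x_i·y_{i+1} − x_{i+1}·y_i), indices taken mod 6.
Σ = (26) + (68) + (-76.5) + (265.5) + (42.5) + (89) = 414.5
Area = |Σ|/2 = 207.25.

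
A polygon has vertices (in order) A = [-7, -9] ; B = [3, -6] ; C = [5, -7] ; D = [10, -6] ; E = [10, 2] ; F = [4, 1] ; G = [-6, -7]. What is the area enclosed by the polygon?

91.5

Σ = (69) + (9) + (40) + (80) + (2) + (-22) + (5) = 183
Area = |Σ|/2 = 91.5.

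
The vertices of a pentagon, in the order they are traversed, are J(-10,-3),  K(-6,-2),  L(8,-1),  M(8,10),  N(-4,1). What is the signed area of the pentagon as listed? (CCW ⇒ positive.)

91

J→K: (-10)(-2) − (-6)(-3) = 2
K→L: (-6)(-1) − (8)(-2) = 22
L→M: (8)(10) − (8)(-1) = 88
M→N: (8)(1) − (-4)(10) = 48
N→J: (-4)(-3) − (-10)(1) = 22
Σ = 182
Signed area = Σ/2 = 91 (positive ⇒ counter-clockwise traversal).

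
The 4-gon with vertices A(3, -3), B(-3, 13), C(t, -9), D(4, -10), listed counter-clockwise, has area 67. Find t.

Write out the shoelace sum; only the two edges meeting at C involve t:
2·Area = [((-3)·(-9) − t·13) + (t·(-10) − 4·(-9))] + 48
       = -23·t + 111 = 134
⇒ t = -1.

-1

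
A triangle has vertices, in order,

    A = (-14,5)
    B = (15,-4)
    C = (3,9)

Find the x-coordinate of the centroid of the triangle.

Apply Gauss's area formula. First the cross-terms c_i = x_i·y_{i+1} − x_{i+1}·y_i:
  -19, 147, 141  ⇒  2A = 269, A = 134.5.
Then Σ (x_i + x_{i+1})·c_i = 1076, so x̄ = 1076 / (6·134.5) = 4/3.

4/3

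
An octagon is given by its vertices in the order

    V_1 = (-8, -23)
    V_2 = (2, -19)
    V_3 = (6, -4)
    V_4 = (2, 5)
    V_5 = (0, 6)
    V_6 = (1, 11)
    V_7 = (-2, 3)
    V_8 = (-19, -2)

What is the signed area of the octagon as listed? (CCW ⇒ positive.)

427.5

Σ = (198) + (106) + (38) + (12) + (-6) + (25) + (61) + (421) = 855
Signed area = Σ/2 = 427.5 (positive ⇒ counter-clockwise traversal).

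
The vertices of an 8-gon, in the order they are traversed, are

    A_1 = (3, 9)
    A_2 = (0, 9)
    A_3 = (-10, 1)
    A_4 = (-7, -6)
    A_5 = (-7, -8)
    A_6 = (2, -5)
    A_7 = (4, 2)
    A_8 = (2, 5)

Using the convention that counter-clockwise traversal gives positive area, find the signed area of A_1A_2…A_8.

Apply Gauss's area formula: 2A = Σ (x_i·y_{i+1} − x_{i+1}·y_i), indices taken mod 8.
Cross-terms: 27, 90, 67, 14, 51, 24, 16, 3  ⇒  Σ = 292
Signed area = Σ/2 = 146 (positive ⇒ counter-clockwise traversal).

146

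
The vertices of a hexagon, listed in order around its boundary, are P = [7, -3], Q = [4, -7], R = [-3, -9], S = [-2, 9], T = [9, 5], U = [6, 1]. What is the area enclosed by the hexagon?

Σ = (-37) + (-57) + (-45) + (-91) + (-21) + (-25) = -276
Area = |Σ|/2 = 138.

138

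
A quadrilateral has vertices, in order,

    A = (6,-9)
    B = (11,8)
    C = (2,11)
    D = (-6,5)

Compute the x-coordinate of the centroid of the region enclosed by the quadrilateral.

Apply Gauss's area formula. First the cross-terms c_i = x_i·y_{i+1} − x_{i+1}·y_i:
  147, 105, 76, 24  ⇒  2A = 352, A = 176.
Then Σ (x_i + x_{i+1})·c_i = 3560, so x̄ = 3560 / (6·176) = 445/132.

445/132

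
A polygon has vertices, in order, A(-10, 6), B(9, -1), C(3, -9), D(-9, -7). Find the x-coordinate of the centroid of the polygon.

-173/87

Apply the shoelace (surveyor's) formula. First the cross-terms c_i = x_i·y_{i+1} − x_{i+1}·y_i:
  -44, -78, -102, -124  ⇒  2A = -348, A = -174.
Then Σ (x_i + x_{i+1})·c_i = 2076, so x̄ = 2076 / (6·(-174)) = -173/87.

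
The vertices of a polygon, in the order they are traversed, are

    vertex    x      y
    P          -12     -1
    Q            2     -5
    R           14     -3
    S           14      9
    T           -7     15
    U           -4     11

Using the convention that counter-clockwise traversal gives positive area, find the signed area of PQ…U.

P→Q: (-12)(-5) − (2)(-1) = 62
Q→R: (2)(-3) − (14)(-5) = 64
R→S: (14)(9) − (14)(-3) = 168
S→T: (14)(15) − (-7)(9) = 273
T→U: (-7)(11) − (-4)(15) = -17
U→P: (-4)(-1) − (-12)(11) = 136
Σ = 686
Signed area = Σ/2 = 343 (positive ⇒ counter-clockwise traversal).

343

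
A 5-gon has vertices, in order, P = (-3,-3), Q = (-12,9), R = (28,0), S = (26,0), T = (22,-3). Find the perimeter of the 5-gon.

|PQ| = √((-9)² + (12)²) = √225 = 15
|QR| = √((40)² + (-9)²) = √1681 = 41
|RS| = √((-2)² + (0)²) = √4 = 2
|ST| = √((-4)² + (-3)²) = √25 = 5
|TP| = √((-25)² + (0)²) = √625 = 25
Perimeter = 15 + 41 + 2 + 5 + 25 = 88.

88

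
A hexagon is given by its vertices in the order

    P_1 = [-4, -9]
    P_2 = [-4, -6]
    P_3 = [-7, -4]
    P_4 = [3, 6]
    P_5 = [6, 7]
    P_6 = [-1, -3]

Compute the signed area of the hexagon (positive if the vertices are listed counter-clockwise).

Apply the shoelace formula: 2A = Σ (x_i·y_{i+1} − x_{i+1}·y_i), indices taken mod 6.
Cross-terms: -12, -26, -30, -15, -11, -3  ⇒  Σ = -97
Signed area = Σ/2 = -48.5 (negative ⇒ clockwise traversal).

-48.5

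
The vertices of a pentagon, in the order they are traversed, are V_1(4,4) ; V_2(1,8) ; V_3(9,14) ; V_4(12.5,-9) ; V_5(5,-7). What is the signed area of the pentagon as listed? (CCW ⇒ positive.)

Apply the surveyor's formula: 2A = Σ (x_i·y_{i+1} − x_{i+1}·y_i), indices taken mod 5.
Σ = (28) + (-58) + (-256) + (-42.5) + (48) = -280.5
Signed area = Σ/2 = -140.25 (negative ⇒ clockwise traversal).

-140.25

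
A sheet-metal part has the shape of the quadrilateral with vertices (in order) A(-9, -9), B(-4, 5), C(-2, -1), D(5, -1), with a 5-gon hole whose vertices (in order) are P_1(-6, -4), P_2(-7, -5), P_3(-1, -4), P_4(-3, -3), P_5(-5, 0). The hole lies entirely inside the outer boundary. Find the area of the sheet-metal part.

46.5

Outer boundary:
Apply the shoelace formula: 2A = Σ (x_i·y_{i+1} − x_{i+1}·y_i), indices taken mod 4.
Cross-terms: -81, 14, 7, -54  ⇒  Σ = -114
Area = |Σ|/2 = 57.
Hole:
Σ = (2) + (23) + (-9) + (-15) + (20) = 21
Area = |Σ|/2 = 10.5.
Net area = 57 − 10.5 = 46.5.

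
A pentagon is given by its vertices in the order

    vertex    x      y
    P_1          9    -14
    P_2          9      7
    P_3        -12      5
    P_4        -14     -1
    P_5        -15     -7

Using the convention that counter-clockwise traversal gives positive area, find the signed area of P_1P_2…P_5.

378

Apply the shoelace (surveyor's) formula: 2A = Σ (x_i·y_{i+1} − x_{i+1}·y_i), indices taken mod 5.
P_1→P_2: (9)(7) − (9)(-14) = 189
P_2→P_3: (9)(5) − (-12)(7) = 129
P_3→P_4: (-12)(-1) − (-14)(5) = 82
P_4→P_5: (-14)(-7) − (-15)(-1) = 83
P_5→P_1: (-15)(-14) − (9)(-7) = 273
Σ = 756
Signed area = Σ/2 = 378 (positive ⇒ counter-clockwise traversal).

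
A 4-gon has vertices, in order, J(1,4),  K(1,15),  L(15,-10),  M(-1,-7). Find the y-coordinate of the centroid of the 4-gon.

-35/36

Apply the surveyor's formula. First the cross-terms c_i = x_i·y_{i+1} − x_{i+1}·y_i:
  11, -235, -115, 3  ⇒  2A = -336, A = -168.
Then Σ (y_i + y_{i+1})·c_i = 980, so ȳ = 980 / (6·(-168)) = -35/36.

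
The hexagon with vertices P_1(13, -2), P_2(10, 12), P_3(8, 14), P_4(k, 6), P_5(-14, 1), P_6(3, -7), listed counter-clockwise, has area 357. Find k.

Write out the shoelace sum; only the two edges meeting at P_4 involve k:
2·Area = [(8·6 − k·14) + (k·1 − (-14)·6)] + 400
       = -13·k + 532 = 714
⇒ k = -14.

-14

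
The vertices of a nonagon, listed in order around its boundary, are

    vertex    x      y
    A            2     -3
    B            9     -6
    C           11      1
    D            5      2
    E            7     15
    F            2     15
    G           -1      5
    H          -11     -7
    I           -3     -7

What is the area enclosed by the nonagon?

204.5

Apply the surveyor's formula: 2A = Σ (x_i·y_{i+1} − x_{i+1}·y_i), indices taken mod 9.
Σ = (15) + (75) + (17) + (61) + (75) + (25) + (62) + (56) + (23) = 409
Area = |Σ|/2 = 204.5.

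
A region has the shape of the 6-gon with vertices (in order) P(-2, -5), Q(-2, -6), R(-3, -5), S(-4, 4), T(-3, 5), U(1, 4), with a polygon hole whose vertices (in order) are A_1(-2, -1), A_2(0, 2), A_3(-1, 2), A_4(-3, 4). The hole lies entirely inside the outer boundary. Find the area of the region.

Outer boundary:
Σ = (2) + (-8) + (-32) + (-8) + (-17) + (3) = -60
Area = |Σ|/2 = 30.
Hole:
Σ = (-4) + (2) + (2) + (11) = 11
Area = |Σ|/2 = 5.5.
Net area = 30 − 5.5 = 24.5.

24.5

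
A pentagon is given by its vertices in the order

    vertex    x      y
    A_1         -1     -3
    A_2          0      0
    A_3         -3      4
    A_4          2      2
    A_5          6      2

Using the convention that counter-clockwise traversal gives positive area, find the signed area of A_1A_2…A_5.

-19

Σ = (0) + (0) + (-14) + (-8) + (-16) = -38
Signed area = Σ/2 = -19 (negative ⇒ clockwise traversal).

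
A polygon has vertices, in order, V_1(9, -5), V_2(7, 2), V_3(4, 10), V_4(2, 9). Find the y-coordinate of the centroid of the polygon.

4.375

Apply the shoelace formula. First the cross-terms c_i = x_i·y_{i+1} − x_{i+1}·y_i:
  53, 62, 16, -91  ⇒  2A = 40, A = 20.
Then Σ (y_i + y_{i+1})·c_i = 525, so ȳ = 525 / (6·20) = 4.375.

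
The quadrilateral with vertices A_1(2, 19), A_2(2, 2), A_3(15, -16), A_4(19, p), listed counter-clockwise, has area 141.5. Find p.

The doubled signed area Σ (x_i y_{i+1} − x_{i+1} y_i) is linear in p.
With p=0 it equals 569; the coefficient of p is 13 (from the two edges through A_4).
So 13·p + 569 = 2·141.5 = 283 ⇒ p = -22.

-22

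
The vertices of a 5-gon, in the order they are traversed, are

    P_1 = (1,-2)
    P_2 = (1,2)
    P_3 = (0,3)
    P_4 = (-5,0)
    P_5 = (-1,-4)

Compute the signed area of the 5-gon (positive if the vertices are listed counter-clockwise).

Cross-terms: 4, 3, 15, 20, 6  ⇒  Σ = 48
Signed area = Σ/2 = 24 (positive ⇒ counter-clockwise traversal).

24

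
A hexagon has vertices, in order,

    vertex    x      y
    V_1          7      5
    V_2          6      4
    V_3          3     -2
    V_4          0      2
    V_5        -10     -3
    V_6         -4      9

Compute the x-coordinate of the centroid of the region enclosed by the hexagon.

-151/111

Apply the shoelace (surveyor's) formula. First the cross-terms c_i = x_i·y_{i+1} − x_{i+1}·y_i:
  -2, -24, 6, 20, -102, -83  ⇒  2A = -185, A = -92.5.
Then Σ (x_i + x_{i+1})·c_i = 755, so x̄ = 755 / (6·(-92.5)) = -151/111.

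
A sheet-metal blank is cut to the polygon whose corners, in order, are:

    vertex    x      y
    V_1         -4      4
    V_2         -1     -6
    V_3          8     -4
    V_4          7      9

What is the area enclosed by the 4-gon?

122

Apply Gauss's area formula: 2A = Σ (x_i·y_{i+1} − x_{i+1}·y_i), indices taken mod 4.
Σ = (28) + (52) + (100) + (64) = 244
Area = |Σ|/2 = 122.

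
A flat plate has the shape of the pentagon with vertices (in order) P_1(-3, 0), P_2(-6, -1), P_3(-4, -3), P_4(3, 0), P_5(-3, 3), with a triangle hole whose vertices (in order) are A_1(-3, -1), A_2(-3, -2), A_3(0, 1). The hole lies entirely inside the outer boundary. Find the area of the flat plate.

20.5

Outer boundary:
Apply Gauss's area formula: 2A = Σ (x_i·y_{i+1} − x_{i+1}·y_i), indices taken mod 5.
Cross-terms: 3, 14, 9, 9, 9  ⇒  Σ = 44
Area = |Σ|/2 = 22.
Hole:
Apply the shoelace (surveyor's) formula: 2A = Σ (x_i·y_{i+1} − x_{i+1}·y_i), indices taken mod 3.
Σ = (3) + (-3) + (3) = 3
Area = |Σ|/2 = 1.5.
Net area = 22 − 1.5 = 20.5.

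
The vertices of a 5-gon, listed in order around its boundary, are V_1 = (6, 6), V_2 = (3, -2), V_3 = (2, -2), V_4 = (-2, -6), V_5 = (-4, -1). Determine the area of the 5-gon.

44

V_1→V_2: (6)(-2) − (3)(6) = -30
V_2→V_3: (3)(-2) − (2)(-2) = -2
V_3→V_4: (2)(-6) − (-2)(-2) = -16
V_4→V_5: (-2)(-1) − (-4)(-6) = -22
V_5→V_1: (-4)(6) − (6)(-1) = -18
Σ = -88
Area = |Σ|/2 = 44.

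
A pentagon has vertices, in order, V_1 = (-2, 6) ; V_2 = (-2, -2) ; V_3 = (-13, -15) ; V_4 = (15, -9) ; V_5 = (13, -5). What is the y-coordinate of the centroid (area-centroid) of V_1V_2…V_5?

Apply the surveyor's formula. First the cross-terms c_i = x_i·y_{i+1} − x_{i+1}·y_i:
  16, 4, 342, 42, 68  ⇒  2A = 472, A = 236.
Then Σ (y_i + y_{i+1})·c_i = -8732, so ȳ = -8732 / (6·236) = -37/6.

-37/6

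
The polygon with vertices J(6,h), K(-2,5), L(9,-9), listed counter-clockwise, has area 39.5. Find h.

2

Write out the shoelace sum; only the two edges meeting at J involve h:
2·Area = [(9·h − 6·(-9)) + (6·5 − (-2)·h)] + -27
       = 11·h + 57 = 79
⇒ h = 2.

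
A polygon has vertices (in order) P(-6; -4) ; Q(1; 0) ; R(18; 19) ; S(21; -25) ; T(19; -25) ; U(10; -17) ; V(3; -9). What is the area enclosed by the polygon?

Apply Gauss's area formula: 2A = Σ (x_i·y_{i+1} − x_{i+1}·y_i), indices taken mod 7.
Σ = (4) + (19) + (-849) + (-50) + (-73) + (-39) + (-66) = -1054
Area = |Σ|/2 = 527.

527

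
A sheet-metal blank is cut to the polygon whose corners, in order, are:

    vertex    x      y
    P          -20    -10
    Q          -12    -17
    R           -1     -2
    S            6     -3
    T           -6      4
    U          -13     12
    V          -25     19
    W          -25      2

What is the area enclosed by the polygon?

498

Apply the shoelace (surveyor's) formula: 2A = Σ (x_i·y_{i+1} − x_{i+1}·y_i), indices taken mod 8.
Σ = (220) + (7) + (15) + (6) + (-20) + (53) + (425) + (290) = 996
Area = |Σ|/2 = 498.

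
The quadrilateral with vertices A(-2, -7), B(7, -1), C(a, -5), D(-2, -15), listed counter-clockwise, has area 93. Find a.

The doubled signed area Σ (x_i y_{i+1} − x_{i+1} y_i) is linear in a.
With a=0 it equals -10; the coefficient of a is -14 (from the two edges through C).
So -14·a + -10 = 2·93 = 186 ⇒ a = -14.

-14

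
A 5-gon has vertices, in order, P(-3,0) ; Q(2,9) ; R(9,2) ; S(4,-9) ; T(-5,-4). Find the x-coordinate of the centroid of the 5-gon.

Apply the shoelace formula. First the cross-terms c_i = x_i·y_{i+1} − x_{i+1}·y_i:
  -27, -77, -89, -61, -12  ⇒  2A = -266, A = -133.
Then Σ (x_i + x_{i+1})·c_i = -1820, so x̄ = -1820 / (6·(-133)) = 130/57.

130/57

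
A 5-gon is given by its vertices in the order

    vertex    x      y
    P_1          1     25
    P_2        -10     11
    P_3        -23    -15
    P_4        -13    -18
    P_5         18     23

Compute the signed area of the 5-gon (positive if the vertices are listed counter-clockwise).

667.5

Apply the surveyor's formula: 2A = Σ (x_i·y_{i+1} − x_{i+1}·y_i), indices taken mod 5.
P_1→P_2: (1)(11) − (-10)(25) = 261
P_2→P_3: (-10)(-15) − (-23)(11) = 403
P_3→P_4: (-23)(-18) − (-13)(-15) = 219
P_4→P_5: (-13)(23) − (18)(-18) = 25
P_5→P_1: (18)(25) − (1)(23) = 427
Σ = 1335
Signed area = Σ/2 = 667.5 (positive ⇒ counter-clockwise traversal).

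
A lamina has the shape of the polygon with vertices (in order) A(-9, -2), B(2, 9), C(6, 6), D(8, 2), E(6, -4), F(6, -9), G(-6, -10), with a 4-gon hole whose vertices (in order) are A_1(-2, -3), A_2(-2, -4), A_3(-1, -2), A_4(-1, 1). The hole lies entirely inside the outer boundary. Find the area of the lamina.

208.5

Outer boundary:
Σ = (-77) + (-42) + (-36) + (-44) + (-30) + (-114) + (-78) = -421
Area = |Σ|/2 = 210.5.
Hole:
Apply Gauss's area formula: 2A = Σ (x_i·y_{i+1} − x_{i+1}·y_i), indices taken mod 4.
Cross-terms: 2, 0, -3, 5  ⇒  Σ = 4
Area = |Σ|/2 = 2.
Net area = 210.5 − 2 = 208.5.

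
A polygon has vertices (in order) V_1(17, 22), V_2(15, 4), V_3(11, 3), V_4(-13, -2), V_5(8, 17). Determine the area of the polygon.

Cross-terms: -262, 1, 17, -205, -113  ⇒  Σ = -562
Area = |Σ|/2 = 281.

281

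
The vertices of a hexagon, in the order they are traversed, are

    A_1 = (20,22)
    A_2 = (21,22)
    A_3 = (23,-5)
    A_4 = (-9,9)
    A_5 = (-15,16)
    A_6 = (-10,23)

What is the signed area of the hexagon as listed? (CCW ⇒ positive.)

Apply the shoelace formula: 2A = Σ (x_i·y_{i+1} − x_{i+1}·y_i), indices taken mod 6.
Cross-terms: -22, -611, 162, -9, -185, -680  ⇒  Σ = -1345
Signed area = Σ/2 = -672.5 (negative ⇒ clockwise traversal).

-672.5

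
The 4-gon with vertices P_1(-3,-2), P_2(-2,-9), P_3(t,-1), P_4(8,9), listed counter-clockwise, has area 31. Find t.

1

Write out the shoelace sum; only the two edges meeting at P_3 involve t:
2·Area = [((-2)·(-1) − t·(-9)) + (t·9 − 8·(-1))] + 34
       = 18·t + 44 = 62
⇒ t = 1.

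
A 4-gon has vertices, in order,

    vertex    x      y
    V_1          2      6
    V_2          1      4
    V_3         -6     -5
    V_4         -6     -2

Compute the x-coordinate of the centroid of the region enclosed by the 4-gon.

Apply the shoelace formula. First the cross-terms c_i = x_i·y_{i+1} − x_{i+1}·y_i:
  2, 19, -18, -32  ⇒  2A = -29, A = -14.5.
Then Σ (x_i + x_{i+1})·c_i = 255, so x̄ = 255 / (6·(-14.5)) = -85/29.

-85/29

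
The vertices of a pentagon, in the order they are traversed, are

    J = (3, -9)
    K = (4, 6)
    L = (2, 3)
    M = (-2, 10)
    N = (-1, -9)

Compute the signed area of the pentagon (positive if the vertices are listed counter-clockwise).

72

Apply Gauss's area formula: 2A = Σ (x_i·y_{i+1} − x_{i+1}·y_i), indices taken mod 5.
Σ = (54) + (0) + (26) + (28) + (36) = 144
Signed area = Σ/2 = 72 (positive ⇒ counter-clockwise traversal).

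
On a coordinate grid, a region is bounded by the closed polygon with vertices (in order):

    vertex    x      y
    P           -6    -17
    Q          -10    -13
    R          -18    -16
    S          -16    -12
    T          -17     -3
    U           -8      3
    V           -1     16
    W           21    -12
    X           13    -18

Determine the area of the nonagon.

718.5

Σ = (-92) + (-74) + (-40) + (-156) + (-75) + (-125) + (-324) + (-222) + (-329) = -1437
Area = |Σ|/2 = 718.5.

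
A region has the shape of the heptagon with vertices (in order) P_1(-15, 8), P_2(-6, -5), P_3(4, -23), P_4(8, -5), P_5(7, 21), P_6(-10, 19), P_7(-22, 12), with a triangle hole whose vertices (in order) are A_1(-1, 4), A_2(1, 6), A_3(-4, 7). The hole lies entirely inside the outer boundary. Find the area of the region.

Outer boundary:
Apply Gauss's area formula: 2A = Σ (x_i·y_{i+1} − x_{i+1}·y_i), indices taken mod 7.
P_1→P_2: (-15)(-5) − (-6)(8) = 123
P_2→P_3: (-6)(-23) − (4)(-5) = 158
P_3→P_4: (4)(-5) − (8)(-23) = 164
P_4→P_5: (8)(21) − (7)(-5) = 203
P_5→P_6: (7)(19) − (-10)(21) = 343
P_6→P_7: (-10)(12) − (-22)(19) = 298
P_7→P_1: (-22)(8) − (-15)(12) = 4
Σ = 1293
Area = |Σ|/2 = 646.5.
Hole:
Apply the shoelace (surveyor's) formula: 2A = Σ (x_i·y_{i+1} − x_{i+1}·y_i), indices taken mod 3.
Σ = (-10) + (31) + (-9) = 12
Area = |Σ|/2 = 6.
Net area = 646.5 − 6 = 640.5.

640.5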